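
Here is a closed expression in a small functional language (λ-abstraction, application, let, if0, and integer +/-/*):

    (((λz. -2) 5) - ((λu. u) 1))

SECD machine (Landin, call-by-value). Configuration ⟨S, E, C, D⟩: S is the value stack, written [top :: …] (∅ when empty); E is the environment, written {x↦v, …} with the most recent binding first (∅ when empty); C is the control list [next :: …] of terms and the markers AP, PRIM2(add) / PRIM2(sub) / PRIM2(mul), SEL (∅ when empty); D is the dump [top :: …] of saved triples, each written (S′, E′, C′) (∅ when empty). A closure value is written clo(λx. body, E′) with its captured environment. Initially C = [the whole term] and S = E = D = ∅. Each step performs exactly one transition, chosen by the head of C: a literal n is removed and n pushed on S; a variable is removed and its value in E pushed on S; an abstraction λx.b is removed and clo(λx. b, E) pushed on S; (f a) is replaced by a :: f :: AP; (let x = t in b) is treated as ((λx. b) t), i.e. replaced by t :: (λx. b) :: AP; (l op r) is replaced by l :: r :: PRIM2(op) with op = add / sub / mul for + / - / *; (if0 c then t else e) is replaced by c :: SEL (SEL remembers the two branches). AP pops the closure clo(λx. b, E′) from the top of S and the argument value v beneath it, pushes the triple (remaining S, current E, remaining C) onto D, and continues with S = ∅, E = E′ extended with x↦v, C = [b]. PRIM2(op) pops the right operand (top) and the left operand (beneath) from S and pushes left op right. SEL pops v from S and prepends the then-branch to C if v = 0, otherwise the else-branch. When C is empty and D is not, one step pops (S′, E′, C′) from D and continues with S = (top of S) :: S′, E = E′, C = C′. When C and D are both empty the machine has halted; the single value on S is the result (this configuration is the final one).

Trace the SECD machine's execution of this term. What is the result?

[0] <S=∅, E=∅, C=[(((λz. -2) 5) - ((λu. u) 1))], D=∅>
[1] <S=∅, E=∅, C=[((λz. -2) 5) :: ((λu. u) 1) :: PRIM2(sub)], D=∅>
[2] <S=∅, E=∅, C=[5 :: (λz. -2) :: AP :: ((λu. u) 1) :: PRIM2(sub)], D=∅>
[3] <S=[5], E=∅, C=[(λz. -2) :: AP :: ((λu. u) 1) :: PRIM2(sub)], D=∅>
[4] <S=[clo(λz. -2, ∅) :: 5], E=∅, C=[AP :: ((λu. u) 1) :: PRIM2(sub)], D=∅>
[5] <S=∅, E={z↦5}, C=[-2], D=[(∅, ∅, [((λu. u) 1) :: PRIM2(sub)])]>
[6] <S=[-2], E={z↦5}, C=∅, D=[(∅, ∅, [((λu. u) 1) :: PRIM2(sub)])]>
[7] <S=[-2], E=∅, C=[((λu. u) 1) :: PRIM2(sub)], D=∅>
[8] <S=[-2], E=∅, C=[1 :: (λu. u) :: AP :: PRIM2(sub)], D=∅>
[9] <S=[1 :: -2], E=∅, C=[(λu. u) :: AP :: PRIM2(sub)], D=∅>
[10] <S=[clo(λu. u, ∅) :: 1 :: -2], E=∅, C=[AP :: PRIM2(sub)], D=∅>
[11] <S=∅, E={u↦1}, C=[u], D=[([-2], ∅, [PRIM2(sub)])]>
[12] <S=[1], E={u↦1}, C=∅, D=[([-2], ∅, [PRIM2(sub)])]>
[13] <S=[1 :: -2], E=∅, C=[PRIM2(sub)], D=∅>
[14] <S=[-3], E=∅, C=∅, D=∅>
→ final value -3

Answer: -3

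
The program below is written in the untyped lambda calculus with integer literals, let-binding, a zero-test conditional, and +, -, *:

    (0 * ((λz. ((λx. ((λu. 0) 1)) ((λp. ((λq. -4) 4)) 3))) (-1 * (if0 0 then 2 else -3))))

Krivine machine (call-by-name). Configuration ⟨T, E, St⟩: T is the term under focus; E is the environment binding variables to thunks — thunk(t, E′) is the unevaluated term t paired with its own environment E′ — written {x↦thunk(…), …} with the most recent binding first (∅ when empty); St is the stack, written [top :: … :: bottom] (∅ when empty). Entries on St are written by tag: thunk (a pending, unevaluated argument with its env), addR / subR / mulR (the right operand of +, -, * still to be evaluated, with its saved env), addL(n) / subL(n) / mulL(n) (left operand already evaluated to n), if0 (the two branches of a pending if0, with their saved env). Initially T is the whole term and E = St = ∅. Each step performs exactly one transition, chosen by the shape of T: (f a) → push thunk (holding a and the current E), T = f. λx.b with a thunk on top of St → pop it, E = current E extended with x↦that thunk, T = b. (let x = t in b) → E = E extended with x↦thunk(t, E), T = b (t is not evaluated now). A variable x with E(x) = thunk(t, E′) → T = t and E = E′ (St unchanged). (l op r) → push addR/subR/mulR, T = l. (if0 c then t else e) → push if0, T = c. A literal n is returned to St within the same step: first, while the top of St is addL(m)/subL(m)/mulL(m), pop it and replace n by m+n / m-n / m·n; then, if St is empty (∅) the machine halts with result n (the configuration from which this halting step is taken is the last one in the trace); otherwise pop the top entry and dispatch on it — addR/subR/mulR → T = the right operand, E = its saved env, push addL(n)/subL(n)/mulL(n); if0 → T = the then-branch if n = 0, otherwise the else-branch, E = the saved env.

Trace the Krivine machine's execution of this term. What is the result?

Answer: 0

Machine steps:
t=0: [T=(0 * ((λz. ((λx. ((λu. 0) 1)) ((λp. ((λq. -4) 4)) 3))) (-1 * (if0 0 then 2 else -3)))) | E=∅ | St=∅]
t=1: [T=0 | E=∅ | St=[mulR]]
t=2: [T=((λz. ((λx. ((λu. 0) 1)) ((λp. ((λq. -4) 4)) 3))) (-1 * (if0 0 then 2 else -3))) | E=∅ | St=[mulL(0)]]
t=3: [T=(λz. ((λx. ((λu. 0) 1)) ((λp. ((λq. -4) 4)) 3))) | E=∅ | St=[thunk :: mulL(0)]]
t=4: [T=((λx. ((λu. 0) 1)) ((λp. ((λq. -4) 4)) 3)) | E={z↦thunk((-1 * (if0 0 then 2 else -3)), ∅)} | St=[mulL(0)]]
t=5: [T=(λx. ((λu. 0) 1)) | E={z↦thunk((-1 * (if0 0 then 2 else -3)), ∅)} | St=[thunk :: mulL(0)]]
t=6: [T=((λu. 0) 1) | E={x↦thunk(((λp. ((λq. -4) 4)) 3), {z↦thunk((-1 * (if0 0 then 2 else -3)), ∅)}), z↦thunk((-1 * (if0 0 then 2 else -3)), ∅)} | St=[mulL(0)]]
t=7: [T=(λu. 0) | E={x↦thunk(((λp. ((λq. -4) 4)) 3), {z↦thunk((-1 * (if0 0 then 2 else -3)), ∅)}), z↦thunk((-1 * (if0 0 then 2 else -3)), ∅)} | St=[thunk :: mulL(0)]]
t=8: [T=0 | E={u↦thunk(1, {x↦thunk(((λp. ((λq. -4) 4)) 3), {z↦thunk((-1 * (if0 0 then 2 else -3)), ∅)}), z↦thunk((-1 * (if0 0 then 2 else -3)), ∅)}), x↦thunk(((λp. ((λq. -4) 4)) 3), {z↦thunk((-1 * (if0 0 then 2 else -3)), ∅)}), z↦thunk((-1 * (if0 0 then 2 else -3)), ∅)} | St=[mulL(0)]]
→ final value 0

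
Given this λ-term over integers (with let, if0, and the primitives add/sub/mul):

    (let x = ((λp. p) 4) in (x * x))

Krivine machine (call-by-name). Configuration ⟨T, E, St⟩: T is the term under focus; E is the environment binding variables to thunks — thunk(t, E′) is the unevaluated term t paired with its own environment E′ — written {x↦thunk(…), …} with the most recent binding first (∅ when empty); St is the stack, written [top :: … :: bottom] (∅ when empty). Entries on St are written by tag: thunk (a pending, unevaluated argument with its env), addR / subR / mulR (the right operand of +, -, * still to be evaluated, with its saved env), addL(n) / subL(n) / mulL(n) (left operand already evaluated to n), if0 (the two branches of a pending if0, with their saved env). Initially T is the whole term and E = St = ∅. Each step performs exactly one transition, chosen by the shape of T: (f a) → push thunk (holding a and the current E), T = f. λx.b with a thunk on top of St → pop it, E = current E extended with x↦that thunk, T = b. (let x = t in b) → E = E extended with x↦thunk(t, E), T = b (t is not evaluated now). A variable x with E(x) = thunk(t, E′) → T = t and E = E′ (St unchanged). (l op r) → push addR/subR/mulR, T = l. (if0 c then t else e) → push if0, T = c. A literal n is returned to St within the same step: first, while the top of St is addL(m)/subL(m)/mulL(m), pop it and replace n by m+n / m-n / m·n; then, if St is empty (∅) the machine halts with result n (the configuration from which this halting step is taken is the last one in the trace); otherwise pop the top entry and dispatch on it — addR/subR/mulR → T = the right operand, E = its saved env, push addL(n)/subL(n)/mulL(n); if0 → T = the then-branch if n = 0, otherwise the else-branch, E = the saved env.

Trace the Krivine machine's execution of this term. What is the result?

Answer: 16

Machine steps:
0. <T=(let x = ((λp. p) 4) in (x * x)), E=∅, St=∅>
1. <T=(x * x), E={x↦thunk(((λp. p) 4), ∅)}, St=∅>
2. <T=x, E={x↦thunk(((λp. p) 4), ∅)}, St=[mulR]>
3. <T=((λp. p) 4), E=∅, St=[mulR]>
4. <T=(λp. p), E=∅, St=[thunk :: mulR]>
5. <T=p, E={p↦thunk(4, ∅)}, St=[mulR]>
6. <T=4, E=∅, St=[mulR]>
7. <T=x, E={x↦thunk(((λp. p) 4), ∅)}, St=[mulL(4)]>
8. <T=((λp. p) 4), E=∅, St=[mulL(4)]>
9. <T=(λp. p), E=∅, St=[thunk :: mulL(4)]>
10. <T=p, E={p↦thunk(4, ∅)}, St=[mulL(4)]>
11. <T=4, E=∅, St=[mulL(4)]>
→ final value 16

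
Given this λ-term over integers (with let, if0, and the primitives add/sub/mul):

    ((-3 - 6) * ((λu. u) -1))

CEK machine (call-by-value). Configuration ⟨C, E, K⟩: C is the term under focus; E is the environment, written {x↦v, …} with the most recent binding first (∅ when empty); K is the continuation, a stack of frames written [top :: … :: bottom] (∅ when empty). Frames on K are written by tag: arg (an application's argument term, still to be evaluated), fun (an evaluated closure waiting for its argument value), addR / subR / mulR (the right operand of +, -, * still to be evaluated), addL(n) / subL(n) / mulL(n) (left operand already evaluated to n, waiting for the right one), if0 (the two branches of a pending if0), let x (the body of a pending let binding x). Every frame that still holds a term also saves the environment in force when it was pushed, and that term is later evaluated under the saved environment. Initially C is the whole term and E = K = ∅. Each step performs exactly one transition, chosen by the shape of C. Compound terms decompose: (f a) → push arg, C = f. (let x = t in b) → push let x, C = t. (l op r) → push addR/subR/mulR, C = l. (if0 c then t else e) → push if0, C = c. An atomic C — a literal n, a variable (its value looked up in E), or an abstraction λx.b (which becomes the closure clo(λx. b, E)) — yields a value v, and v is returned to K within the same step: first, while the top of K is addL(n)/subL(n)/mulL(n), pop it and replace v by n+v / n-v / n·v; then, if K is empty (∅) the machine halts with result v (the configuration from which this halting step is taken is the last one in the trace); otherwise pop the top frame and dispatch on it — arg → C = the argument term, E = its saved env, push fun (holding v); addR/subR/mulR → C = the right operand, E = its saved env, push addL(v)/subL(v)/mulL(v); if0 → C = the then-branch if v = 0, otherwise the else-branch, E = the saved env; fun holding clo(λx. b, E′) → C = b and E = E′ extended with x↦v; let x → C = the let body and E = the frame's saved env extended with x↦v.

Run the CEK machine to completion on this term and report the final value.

Answer: 9

Machine steps:
0. ⟨C=((-3 - 6) * ((λu. u) -1)); E=∅; K=∅⟩
1. ⟨C=(-3 - 6); E=∅; K=[mulR]⟩
2. ⟨C=-3; E=∅; K=[subR :: mulR]⟩
3. ⟨C=6; E=∅; K=[subL(-3) :: mulR]⟩
4. ⟨C=((λu. u) -1); E=∅; K=[mulL(-9)]⟩
5. ⟨C=(λu. u); E=∅; K=[arg :: mulL(-9)]⟩
6. ⟨C=-1; E=∅; K=[fun :: mulL(-9)]⟩
7. ⟨C=u; E={u↦-1}; K=[mulL(-9)]⟩
→ final value 9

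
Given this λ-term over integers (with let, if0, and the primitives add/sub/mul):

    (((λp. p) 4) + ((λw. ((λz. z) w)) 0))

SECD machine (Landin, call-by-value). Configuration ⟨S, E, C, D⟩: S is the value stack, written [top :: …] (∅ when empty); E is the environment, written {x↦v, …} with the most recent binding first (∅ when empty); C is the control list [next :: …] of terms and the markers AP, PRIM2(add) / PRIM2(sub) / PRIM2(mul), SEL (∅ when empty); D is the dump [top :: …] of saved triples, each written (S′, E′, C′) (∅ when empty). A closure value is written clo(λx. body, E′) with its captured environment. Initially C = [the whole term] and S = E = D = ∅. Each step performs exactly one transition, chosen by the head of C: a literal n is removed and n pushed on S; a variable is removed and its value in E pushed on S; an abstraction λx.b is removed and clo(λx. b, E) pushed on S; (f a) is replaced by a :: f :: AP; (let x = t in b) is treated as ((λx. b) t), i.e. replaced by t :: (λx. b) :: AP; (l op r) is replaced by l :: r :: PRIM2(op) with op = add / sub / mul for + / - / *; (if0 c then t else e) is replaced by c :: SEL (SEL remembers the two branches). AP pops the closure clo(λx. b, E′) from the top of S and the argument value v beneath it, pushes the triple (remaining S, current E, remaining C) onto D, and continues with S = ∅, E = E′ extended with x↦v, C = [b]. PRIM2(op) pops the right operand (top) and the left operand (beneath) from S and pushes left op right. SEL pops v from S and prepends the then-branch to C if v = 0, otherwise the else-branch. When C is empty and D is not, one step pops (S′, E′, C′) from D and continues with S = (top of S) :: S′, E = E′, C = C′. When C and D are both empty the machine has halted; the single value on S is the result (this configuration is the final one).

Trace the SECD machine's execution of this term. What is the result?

Answer: 4

Derivation:
[0] [S=∅ | E=∅ | C=[(((λp. p) 4) + ((λw. ((λz. z) w)) 0))] | D=∅]
[1] [S=∅ | E=∅ | C=[((λp. p) 4) :: ((λw. ((λz. z) w)) 0) :: PRIM2(add)] | D=∅]
[2] [S=∅ | E=∅ | C=[4 :: (λp. p) :: AP :: ((λw. ((λz. z) w)) 0) :: PRIM2(add)] | D=∅]
[3] [S=[4] | E=∅ | C=[(λp. p) :: AP :: ((λw. ((λz. z) w)) 0) :: PRIM2(add)] | D=∅]
[4] [S=[clo(λp. p, ∅) :: 4] | E=∅ | C=[AP :: ((λw. ((λz. z) w)) 0) :: PRIM2(add)] | D=∅]
[5] [S=∅ | E={p↦4} | C=[p] | D=[(∅, ∅, [((λw. ((λz. z) w)) 0) :: PRIM2(add)])]]
[6] [S=[4] | E={p↦4} | C=∅ | D=[(∅, ∅, [((λw. ((λz. z) w)) 0) :: PRIM2(add)])]]
[7] [S=[4] | E=∅ | C=[((λw. ((λz. z) w)) 0) :: PRIM2(add)] | D=∅]
[8] [S=[4] | E=∅ | C=[0 :: (λw. ((λz. z) w)) :: AP :: PRIM2(add)] | D=∅]
[9] [S=[0 :: 4] | E=∅ | C=[(λw. ((λz. z) w)) :: AP :: PRIM2(add)] | D=∅]
[10] [S=[clo(λw. ((λz. z) w), ∅) :: 0 :: 4] | E=∅ | C=[AP :: PRIM2(add)] | D=∅]
[11] [S=∅ | E={w↦0} | C=[((λz. z) w)] | D=[([4], ∅, [PRIM2(add)])]]
[12] [S=∅ | E={w↦0} | C=[w :: (λz. z) :: AP] | D=[([4], ∅, [PRIM2(add)])]]
[13] [S=[0] | E={w↦0} | C=[(λz. z) :: AP] | D=[([4], ∅, [PRIM2(add)])]]
[14] [S=[clo(λz. z, {w↦0}) :: 0] | E={w↦0} | C=[AP] | D=[([4], ∅, [PRIM2(add)])]]
[15] [S=∅ | E={z↦0, w↦0} | C=[z] | D=[(∅, {w↦0}, ∅) :: ([4], ∅, [PRIM2(add)])]]
[16] [S=[0] | E={z↦0, w↦0} | C=∅ | D=[(∅, {w↦0}, ∅) :: ([4], ∅, [PRIM2(add)])]]
[17] [S=[0] | E={w↦0} | C=∅ | D=[([4], ∅, [PRIM2(add)])]]
[18] [S=[0 :: 4] | E=∅ | C=[PRIM2(add)] | D=∅]
[19] [S=[4] | E=∅ | C=∅ | D=∅]
→ final value 4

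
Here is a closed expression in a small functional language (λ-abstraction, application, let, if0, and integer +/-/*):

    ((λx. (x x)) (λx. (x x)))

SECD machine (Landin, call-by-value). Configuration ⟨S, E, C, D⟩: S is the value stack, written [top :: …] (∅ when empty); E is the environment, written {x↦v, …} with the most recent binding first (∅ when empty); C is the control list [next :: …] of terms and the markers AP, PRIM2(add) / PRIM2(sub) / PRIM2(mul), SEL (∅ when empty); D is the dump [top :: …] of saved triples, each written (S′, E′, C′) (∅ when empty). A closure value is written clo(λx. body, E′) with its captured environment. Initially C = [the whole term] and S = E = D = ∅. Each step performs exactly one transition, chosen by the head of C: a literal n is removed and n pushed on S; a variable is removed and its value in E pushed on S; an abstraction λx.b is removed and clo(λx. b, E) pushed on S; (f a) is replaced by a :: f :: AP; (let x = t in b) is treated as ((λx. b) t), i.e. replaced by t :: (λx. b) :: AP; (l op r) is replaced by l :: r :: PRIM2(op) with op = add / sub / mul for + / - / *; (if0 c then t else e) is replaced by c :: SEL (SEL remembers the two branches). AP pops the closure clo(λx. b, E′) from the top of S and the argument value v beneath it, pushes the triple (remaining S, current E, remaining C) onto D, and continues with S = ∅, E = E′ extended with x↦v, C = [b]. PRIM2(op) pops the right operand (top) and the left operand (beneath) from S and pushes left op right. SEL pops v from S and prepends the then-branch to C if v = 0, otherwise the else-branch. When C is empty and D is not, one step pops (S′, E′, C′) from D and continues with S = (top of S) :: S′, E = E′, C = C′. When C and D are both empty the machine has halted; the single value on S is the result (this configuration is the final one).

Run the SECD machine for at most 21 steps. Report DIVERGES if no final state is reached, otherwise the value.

0. [S=∅ | E=∅ | C=[((λx. (x x)) (λx. (x x)))] | D=∅]
1. [S=∅ | E=∅ | C=[(λx. (x x)) :: (λx. (x x)) :: AP] | D=∅]
2. [S=[clo(λx. (x x), ∅)] | E=∅ | C=[(λx. (x x)) :: AP] | D=∅]
3. [S=[clo(λx. (x x), ∅) :: clo(λx. (x x), ∅)] | E=∅ | C=[AP] | D=∅]
4. [S=∅ | E={x↦clo(λx. (x x), ∅)} | C=[(x x)] | D=[(∅, ∅, ∅)]]
5. [S=∅ | E={x↦clo(λx. (x x), ∅)} | C=[x :: x :: AP] | D=[(∅, ∅, ∅)]]
6. [S=[clo(λx. (x x), ∅)] | E={x↦clo(λx. (x x), ∅)} | C=[x :: AP] | D=[(∅, ∅, ∅)]]
7. [S=[clo(λx. (x x), ∅) :: clo(λx. (x x), ∅)] | E={x↦clo(λx. (x x), ∅)} | C=[AP] | D=[(∅, ∅, ∅)]]
8. [S=∅ | E={x↦clo(λx. (x x), ∅)} | C=[(x x)] | D=[(∅, {x↦clo(λx. (x x), ∅)}, ∅) :: (∅, ∅, ∅)]]
9. [S=∅ | E={x↦clo(λx. (x x), ∅)} | C=[x :: x :: AP] | D=[(∅, {x↦clo(λx. (x x), ∅)}, ∅) :: (∅, ∅, ∅)]]
10. [S=[clo(λx. (x x), ∅)] | E={x↦clo(λx. (x x), ∅)} | C=[x :: AP] | D=[(∅, {x↦clo(λx. (x x), ∅)}, ∅) :: (∅, ∅, ∅)]]
11. [S=[clo(λx. (x x), ∅) :: clo(λx. (x x), ∅)] | E={x↦clo(λx. (x x), ∅)} | C=[AP] | D=[(∅, {x↦clo(λx. (x x), ∅)}, ∅) :: (∅, ∅, ∅)]]
12. [S=∅ | E={x↦clo(λx. (x x), ∅)} | C=[(x x)] | D=[(∅, {x↦clo(λx. (x x), ∅)}, ∅) :: (∅, {x↦clo(λx. (x x), ∅)}, ∅) :: (∅, ∅, ∅)]]
13. [S=∅ | E={x↦clo(λx. (x x), ∅)} | C=[x :: x :: AP] | D=[(∅, {x↦clo(λx. (x x), ∅)}, ∅) :: (∅, {x↦clo(λx. (x x), ∅)}, ∅) :: (∅, ∅, ∅)]]
14. [S=[clo(λx. (x x), ∅)] | E={x↦clo(λx. (x x), ∅)} | C=[x :: AP] | D=[(∅, {x↦clo(λx. (x x), ∅)}, ∅) :: (∅, {x↦clo(λx. (x x), ∅)}, ∅) :: (∅, ∅, ∅)]]
15. [S=[clo(λx. (x x), ∅) :: clo(λx. (x x), ∅)] | E={x↦clo(λx. (x x), ∅)} | C=[AP] | D=[(∅, {x↦clo(λx. (x x), ∅)}, ∅) :: (∅, {x↦clo(λx. (x x), ∅)}, ∅) :: (∅, ∅, ∅)]]
16. [S=∅ | E={x↦clo(λx. (x x), ∅)} | C=[(x x)] | D=[(∅, {x↦clo(λx. (x x), ∅)}, ∅) :: (∅, {x↦clo(λx. (x x), ∅)}, ∅) :: (∅, {x↦clo(λx. (x x), ∅)}, ∅) :: (∅, ∅, ∅)]]
17. [S=∅ | E={x↦clo(λx. (x x), ∅)} | C=[x :: x :: AP] | D=[(∅, {x↦clo(λx. (x x), ∅)}, ∅) :: (∅, {x↦clo(λx. (x x), ∅)}, ∅) :: (∅, {x↦clo(λx. (x x), ∅)}, ∅) :: (∅, ∅, ∅)]]
18. [S=[clo(λx. (x x), ∅)] | E={x↦clo(λx. (x x), ∅)} | C=[x :: AP] | D=[(∅, {x↦clo(λx. (x x), ∅)}, ∅) :: (∅, {x↦clo(λx. (x x), ∅)}, ∅) :: (∅, {x↦clo(λx. (x x), ∅)}, ∅) :: (∅, ∅, ∅)]]
19. [S=[clo(λx. (x x), ∅) :: clo(λx. (x x), ∅)] | E={x↦clo(λx. (x x), ∅)} | C=[AP] | D=[(∅, {x↦clo(λx. (x x), ∅)}, ∅) :: (∅, {x↦clo(λx. (x x), ∅)}, ∅) :: (∅, {x↦clo(λx. (x x), ∅)}, ∅) :: (∅, ∅, ∅)]]
20. [S=∅ | E={x↦clo(λx. (x x), ∅)} | C=[(x x)] | D=[(∅, {x↦clo(λx. (x x), ∅)}, ∅) :: (∅, {x↦clo(λx. (x x), ∅)}, ∅) :: (∅, {x↦clo(λx. (x x), ∅)}, ∅) :: (∅, {x↦clo(λx. (x x), ∅)}, ∅) :: (∅, ∅, ∅)]]
21. [S=∅ | E={x↦clo(λx. (x x), ∅)} | C=[x :: x :: AP] | D=[(∅, {x↦clo(λx. (x x), ∅)}, ∅) :: (∅, {x↦clo(λx. (x x), ∅)}, ∅) :: (∅, {x↦clo(λx. (x x), ∅)}, ∅) :: (∅, {x↦clo(λx. (x x), ∅)}, ∅) :: (∅, ∅, ∅)]]
→ 21 transitions taken and the configuration is still not final: no result within 21 steps

Answer: DIVERGES (no final state within 21 steps)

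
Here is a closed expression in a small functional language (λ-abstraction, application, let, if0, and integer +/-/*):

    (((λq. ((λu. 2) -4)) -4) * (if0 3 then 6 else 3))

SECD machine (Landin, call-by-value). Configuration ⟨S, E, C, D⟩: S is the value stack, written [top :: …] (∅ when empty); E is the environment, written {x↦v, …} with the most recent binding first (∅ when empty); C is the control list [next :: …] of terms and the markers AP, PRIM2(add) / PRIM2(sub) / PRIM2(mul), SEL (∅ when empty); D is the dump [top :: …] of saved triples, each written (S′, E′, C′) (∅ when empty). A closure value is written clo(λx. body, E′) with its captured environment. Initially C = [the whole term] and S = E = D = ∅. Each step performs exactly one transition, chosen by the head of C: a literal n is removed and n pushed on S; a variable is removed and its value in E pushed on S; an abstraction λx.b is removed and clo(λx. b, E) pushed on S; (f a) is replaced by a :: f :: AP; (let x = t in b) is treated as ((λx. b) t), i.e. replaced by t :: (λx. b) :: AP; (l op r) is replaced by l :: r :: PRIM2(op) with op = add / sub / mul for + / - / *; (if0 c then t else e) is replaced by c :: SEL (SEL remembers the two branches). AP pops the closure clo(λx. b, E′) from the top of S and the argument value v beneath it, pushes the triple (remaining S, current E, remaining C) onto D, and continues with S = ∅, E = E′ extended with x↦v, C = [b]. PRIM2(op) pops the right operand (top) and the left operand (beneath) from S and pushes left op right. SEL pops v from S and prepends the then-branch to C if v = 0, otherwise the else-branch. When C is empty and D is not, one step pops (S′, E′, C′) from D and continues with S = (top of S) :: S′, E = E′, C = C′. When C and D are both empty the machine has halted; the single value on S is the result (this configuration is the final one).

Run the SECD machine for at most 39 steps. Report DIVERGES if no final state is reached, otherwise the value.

Answer: 6

Derivation:
t=0: [S=∅ | E=∅ | C=[(((λq. ((λu. 2) -4)) -4) * (if0 3 then 6 else 3))] | D=∅]
t=1: [S=∅ | E=∅ | C=[((λq. ((λu. 2) -4)) -4) :: (if0 3 then 6 else 3) :: PRIM2(mul)] | D=∅]
t=2: [S=∅ | E=∅ | C=[-4 :: (λq. ((λu. 2) -4)) :: AP :: (if0 3 then 6 else 3) :: PRIM2(mul)] | D=∅]
t=3: [S=[-4] | E=∅ | C=[(λq. ((λu. 2) -4)) :: AP :: (if0 3 then 6 else 3) :: PRIM2(mul)] | D=∅]
t=4: [S=[clo(λq. ((λu. 2) -4), ∅) :: -4] | E=∅ | C=[AP :: (if0 3 then 6 else 3) :: PRIM2(mul)] | D=∅]
t=5: [S=∅ | E={q↦-4} | C=[((λu. 2) -4)] | D=[(∅, ∅, [(if0 3 then 6 else 3) :: PRIM2(mul)])]]
t=6: [S=∅ | E={q↦-4} | C=[-4 :: (λu. 2) :: AP] | D=[(∅, ∅, [(if0 3 then 6 else 3) :: PRIM2(mul)])]]
t=7: [S=[-4] | E={q↦-4} | C=[(λu. 2) :: AP] | D=[(∅, ∅, [(if0 3 then 6 else 3) :: PRIM2(mul)])]]
t=8: [S=[clo(λu. 2, {q↦-4}) :: -4] | E={q↦-4} | C=[AP] | D=[(∅, ∅, [(if0 3 then 6 else 3) :: PRIM2(mul)])]]
t=9: [S=∅ | E={u↦-4, q↦-4} | C=[2] | D=[(∅, {q↦-4}, ∅) :: (∅, ∅, [(if0 3 then 6 else 3) :: PRIM2(mul)])]]
t=10: [S=[2] | E={u↦-4, q↦-4} | C=∅ | D=[(∅, {q↦-4}, ∅) :: (∅, ∅, [(if0 3 then 6 else 3) :: PRIM2(mul)])]]
t=11: [S=[2] | E={q↦-4} | C=∅ | D=[(∅, ∅, [(if0 3 then 6 else 3) :: PRIM2(mul)])]]
t=12: [S=[2] | E=∅ | C=[(if0 3 then 6 else 3) :: PRIM2(mul)] | D=∅]
t=13: [S=[2] | E=∅ | C=[3 :: SEL :: PRIM2(mul)] | D=∅]
t=14: [S=[3 :: 2] | E=∅ | C=[SEL :: PRIM2(mul)] | D=∅]
t=15: [S=[2] | E=∅ | C=[3 :: PRIM2(mul)] | D=∅]
t=16: [S=[3 :: 2] | E=∅ | C=[PRIM2(mul)] | D=∅]
t=17: [S=[6] | E=∅ | C=∅ | D=∅]
→ final value 6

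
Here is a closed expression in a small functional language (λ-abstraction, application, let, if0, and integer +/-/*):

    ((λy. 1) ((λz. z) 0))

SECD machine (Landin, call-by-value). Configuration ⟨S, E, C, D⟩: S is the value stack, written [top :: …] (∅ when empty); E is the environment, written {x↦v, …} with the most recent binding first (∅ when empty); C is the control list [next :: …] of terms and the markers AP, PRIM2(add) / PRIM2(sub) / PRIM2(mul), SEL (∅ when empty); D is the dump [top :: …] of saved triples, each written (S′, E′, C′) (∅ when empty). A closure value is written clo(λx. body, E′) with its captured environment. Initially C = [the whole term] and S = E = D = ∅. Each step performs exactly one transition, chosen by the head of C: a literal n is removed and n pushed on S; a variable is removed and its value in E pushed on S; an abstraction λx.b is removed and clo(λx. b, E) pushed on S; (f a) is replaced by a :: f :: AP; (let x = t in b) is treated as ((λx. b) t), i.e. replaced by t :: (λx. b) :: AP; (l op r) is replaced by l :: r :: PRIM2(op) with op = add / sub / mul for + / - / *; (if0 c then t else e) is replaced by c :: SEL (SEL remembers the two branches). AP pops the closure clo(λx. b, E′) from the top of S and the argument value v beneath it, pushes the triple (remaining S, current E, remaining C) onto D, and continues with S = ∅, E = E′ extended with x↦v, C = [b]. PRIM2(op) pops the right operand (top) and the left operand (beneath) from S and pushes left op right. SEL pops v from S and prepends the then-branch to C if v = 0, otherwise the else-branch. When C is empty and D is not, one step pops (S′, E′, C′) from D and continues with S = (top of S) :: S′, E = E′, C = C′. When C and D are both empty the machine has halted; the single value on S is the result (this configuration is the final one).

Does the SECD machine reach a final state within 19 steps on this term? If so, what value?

Answer: 1

Machine steps:
0. ⟨S=∅; E=∅; C=[((λy. 1) ((λz. z) 0))]; D=∅⟩
1. ⟨S=∅; E=∅; C=[((λz. z) 0) :: (λy. 1) :: AP]; D=∅⟩
2. ⟨S=∅; E=∅; C=[0 :: (λz. z) :: AP :: (λy. 1) :: AP]; D=∅⟩
3. ⟨S=[0]; E=∅; C=[(λz. z) :: AP :: (λy. 1) :: AP]; D=∅⟩
4. ⟨S=[clo(λz. z, ∅) :: 0]; E=∅; C=[AP :: (λy. 1) :: AP]; D=∅⟩
5. ⟨S=∅; E={z↦0}; C=[z]; D=[(∅, ∅, [(λy. 1) :: AP])]⟩
6. ⟨S=[0]; E={z↦0}; C=∅; D=[(∅, ∅, [(λy. 1) :: AP])]⟩
7. ⟨S=[0]; E=∅; C=[(λy. 1) :: AP]; D=∅⟩
8. ⟨S=[clo(λy. 1, ∅) :: 0]; E=∅; C=[AP]; D=∅⟩
9. ⟨S=∅; E={y↦0}; C=[1]; D=[(∅, ∅, ∅)]⟩
10. ⟨S=[1]; E={y↦0}; C=∅; D=[(∅, ∅, ∅)]⟩
11. ⟨S=[1]; E=∅; C=∅; D=∅⟩
→ final value 1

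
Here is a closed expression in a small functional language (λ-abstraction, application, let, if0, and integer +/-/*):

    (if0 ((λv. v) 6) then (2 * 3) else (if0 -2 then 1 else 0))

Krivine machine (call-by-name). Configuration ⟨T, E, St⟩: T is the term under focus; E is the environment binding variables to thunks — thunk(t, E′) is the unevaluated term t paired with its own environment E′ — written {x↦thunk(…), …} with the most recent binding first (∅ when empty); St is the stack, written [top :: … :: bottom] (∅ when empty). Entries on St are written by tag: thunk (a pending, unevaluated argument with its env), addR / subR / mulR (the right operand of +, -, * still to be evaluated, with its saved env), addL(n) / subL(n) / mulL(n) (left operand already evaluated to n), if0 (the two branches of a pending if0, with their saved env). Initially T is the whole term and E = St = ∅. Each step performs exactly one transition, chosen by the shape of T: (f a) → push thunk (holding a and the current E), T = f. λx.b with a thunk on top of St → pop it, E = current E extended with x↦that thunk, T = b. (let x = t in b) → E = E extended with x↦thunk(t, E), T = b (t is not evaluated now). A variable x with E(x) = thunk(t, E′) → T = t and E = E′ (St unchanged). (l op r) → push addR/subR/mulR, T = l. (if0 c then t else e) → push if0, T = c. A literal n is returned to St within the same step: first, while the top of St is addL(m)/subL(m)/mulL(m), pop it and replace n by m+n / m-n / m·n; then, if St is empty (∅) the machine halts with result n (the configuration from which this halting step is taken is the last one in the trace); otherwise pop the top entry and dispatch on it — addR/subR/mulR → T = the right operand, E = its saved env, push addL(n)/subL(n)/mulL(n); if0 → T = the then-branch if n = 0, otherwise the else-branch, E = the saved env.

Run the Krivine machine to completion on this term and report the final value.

t=0: <T=(if0 ((λv. v) 6) then (2 * 3) else (if0 -2 then 1 else 0)), E=∅, St=∅>
t=1: <T=((λv. v) 6), E=∅, St=[if0]>
t=2: <T=(λv. v), E=∅, St=[thunk :: if0]>
t=3: <T=v, E={v↦thunk(6, ∅)}, St=[if0]>
t=4: <T=6, E=∅, St=[if0]>
t=5: <T=(if0 -2 then 1 else 0), E=∅, St=∅>
t=6: <T=-2, E=∅, St=[if0]>
t=7: <T=0, E=∅, St=∅>
→ final value 0

Answer: 0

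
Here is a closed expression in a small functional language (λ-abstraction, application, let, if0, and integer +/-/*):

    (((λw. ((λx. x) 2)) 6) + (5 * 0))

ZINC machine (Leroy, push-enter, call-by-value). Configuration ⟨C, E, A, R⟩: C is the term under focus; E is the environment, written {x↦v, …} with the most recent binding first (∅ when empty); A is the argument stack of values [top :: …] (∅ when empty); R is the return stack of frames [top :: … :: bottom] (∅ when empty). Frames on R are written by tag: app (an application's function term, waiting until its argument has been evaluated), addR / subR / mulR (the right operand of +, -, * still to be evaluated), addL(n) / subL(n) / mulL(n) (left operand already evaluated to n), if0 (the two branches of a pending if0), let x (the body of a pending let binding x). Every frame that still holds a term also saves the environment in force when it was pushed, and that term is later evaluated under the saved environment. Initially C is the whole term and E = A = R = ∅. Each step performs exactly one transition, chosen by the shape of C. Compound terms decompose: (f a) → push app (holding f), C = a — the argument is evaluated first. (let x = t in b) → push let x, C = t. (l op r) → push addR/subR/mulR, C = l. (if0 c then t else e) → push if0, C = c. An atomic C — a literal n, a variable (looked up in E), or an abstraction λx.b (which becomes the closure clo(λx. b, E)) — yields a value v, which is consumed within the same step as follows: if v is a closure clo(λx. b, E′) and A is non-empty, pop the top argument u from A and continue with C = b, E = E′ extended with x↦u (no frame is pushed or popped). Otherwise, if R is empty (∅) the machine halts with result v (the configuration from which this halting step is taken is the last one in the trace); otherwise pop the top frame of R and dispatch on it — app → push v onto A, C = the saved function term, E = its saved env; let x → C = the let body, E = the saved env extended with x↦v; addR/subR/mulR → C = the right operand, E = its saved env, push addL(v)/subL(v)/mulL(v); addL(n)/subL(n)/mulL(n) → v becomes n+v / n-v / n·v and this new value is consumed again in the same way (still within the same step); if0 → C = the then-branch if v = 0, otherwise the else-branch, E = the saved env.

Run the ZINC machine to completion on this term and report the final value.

Answer: 2

Machine steps:
[0] ⟨C=(((λw. ((λx. x) 2)) 6) + (5 * 0)); E=∅; A=∅; R=∅⟩
[1] ⟨C=((λw. ((λx. x) 2)) 6); E=∅; A=∅; R=[addR]⟩
[2] ⟨C=6; E=∅; A=∅; R=[app :: addR]⟩
[3] ⟨C=(λw. ((λx. x) 2)); E=∅; A=[6]; R=[addR]⟩
[4] ⟨C=((λx. x) 2); E={w↦6}; A=∅; R=[addR]⟩
[5] ⟨C=2; E={w↦6}; A=∅; R=[app :: addR]⟩
[6] ⟨C=(λx. x); E={w↦6}; A=[2]; R=[addR]⟩
[7] ⟨C=x; E={x↦2, w↦6}; A=∅; R=[addR]⟩
[8] ⟨C=(5 * 0); E=∅; A=∅; R=[addL(2)]⟩
[9] ⟨C=5; E=∅; A=∅; R=[mulR :: addL(2)]⟩
[10] ⟨C=0; E=∅; A=∅; R=[mulL(5) :: addL(2)]⟩
→ final value 2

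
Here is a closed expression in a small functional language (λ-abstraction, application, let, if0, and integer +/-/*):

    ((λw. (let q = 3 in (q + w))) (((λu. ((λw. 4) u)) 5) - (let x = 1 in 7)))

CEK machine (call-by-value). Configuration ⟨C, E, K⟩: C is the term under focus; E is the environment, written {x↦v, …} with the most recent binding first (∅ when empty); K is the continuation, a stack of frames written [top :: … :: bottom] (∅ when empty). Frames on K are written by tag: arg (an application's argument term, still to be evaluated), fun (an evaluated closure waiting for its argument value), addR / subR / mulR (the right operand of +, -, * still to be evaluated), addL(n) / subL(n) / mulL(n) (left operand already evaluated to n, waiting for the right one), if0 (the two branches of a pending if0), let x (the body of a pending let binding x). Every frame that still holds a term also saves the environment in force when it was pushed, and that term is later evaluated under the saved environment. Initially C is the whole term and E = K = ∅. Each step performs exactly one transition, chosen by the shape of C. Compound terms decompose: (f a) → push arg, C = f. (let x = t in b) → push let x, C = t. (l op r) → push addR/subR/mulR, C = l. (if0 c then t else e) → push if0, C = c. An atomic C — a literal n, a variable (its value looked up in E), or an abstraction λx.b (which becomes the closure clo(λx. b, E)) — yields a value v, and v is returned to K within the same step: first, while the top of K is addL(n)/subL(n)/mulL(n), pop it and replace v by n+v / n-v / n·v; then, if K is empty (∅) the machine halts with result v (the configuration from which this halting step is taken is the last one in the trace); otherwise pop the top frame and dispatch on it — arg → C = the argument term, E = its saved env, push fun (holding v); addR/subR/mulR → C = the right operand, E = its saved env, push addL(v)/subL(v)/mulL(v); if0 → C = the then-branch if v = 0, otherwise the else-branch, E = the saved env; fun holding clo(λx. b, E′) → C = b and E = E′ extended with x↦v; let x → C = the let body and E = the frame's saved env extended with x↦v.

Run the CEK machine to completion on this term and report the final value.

Answer: 0

Machine steps:
[0] [C=((λw. (let q = 3 in (q + w))) (((λu. ((λw. 4) u)) 5) - (let x = 1 in 7))) | E=∅ | K=∅]
[1] [C=(λw. (let q = 3 in (q + w))) | E=∅ | K=[arg]]
[2] [C=(((λu. ((λw. 4) u)) 5) - (let x = 1 in 7)) | E=∅ | K=[fun]]
[3] [C=((λu. ((λw. 4) u)) 5) | E=∅ | K=[subR :: fun]]
[4] [C=(λu. ((λw. 4) u)) | E=∅ | K=[arg :: subR :: fun]]
[5] [C=5 | E=∅ | K=[fun :: subR :: fun]]
[6] [C=((λw. 4) u) | E={u↦5} | K=[subR :: fun]]
[7] [C=(λw. 4) | E={u↦5} | K=[arg :: subR :: fun]]
[8] [C=u | E={u↦5} | K=[fun :: subR :: fun]]
[9] [C=4 | E={w↦5, u↦5} | K=[subR :: fun]]
[10] [C=(let x = 1 in 7) | E=∅ | K=[subL(4) :: fun]]
[11] [C=1 | E=∅ | K=[let x :: subL(4) :: fun]]
[12] [C=7 | E={x↦1} | K=[subL(4) :: fun]]
[13] [C=(let q = 3 in (q + w)) | E={w↦-3} | K=∅]
[14] [C=3 | E={w↦-3} | K=[let q]]
[15] [C=(q + w) | E={q↦3, w↦-3} | K=∅]
[16] [C=q | E={q↦3, w↦-3} | K=[addR]]
[17] [C=w | E={q↦3, w↦-3} | K=[addL(3)]]
→ final value 0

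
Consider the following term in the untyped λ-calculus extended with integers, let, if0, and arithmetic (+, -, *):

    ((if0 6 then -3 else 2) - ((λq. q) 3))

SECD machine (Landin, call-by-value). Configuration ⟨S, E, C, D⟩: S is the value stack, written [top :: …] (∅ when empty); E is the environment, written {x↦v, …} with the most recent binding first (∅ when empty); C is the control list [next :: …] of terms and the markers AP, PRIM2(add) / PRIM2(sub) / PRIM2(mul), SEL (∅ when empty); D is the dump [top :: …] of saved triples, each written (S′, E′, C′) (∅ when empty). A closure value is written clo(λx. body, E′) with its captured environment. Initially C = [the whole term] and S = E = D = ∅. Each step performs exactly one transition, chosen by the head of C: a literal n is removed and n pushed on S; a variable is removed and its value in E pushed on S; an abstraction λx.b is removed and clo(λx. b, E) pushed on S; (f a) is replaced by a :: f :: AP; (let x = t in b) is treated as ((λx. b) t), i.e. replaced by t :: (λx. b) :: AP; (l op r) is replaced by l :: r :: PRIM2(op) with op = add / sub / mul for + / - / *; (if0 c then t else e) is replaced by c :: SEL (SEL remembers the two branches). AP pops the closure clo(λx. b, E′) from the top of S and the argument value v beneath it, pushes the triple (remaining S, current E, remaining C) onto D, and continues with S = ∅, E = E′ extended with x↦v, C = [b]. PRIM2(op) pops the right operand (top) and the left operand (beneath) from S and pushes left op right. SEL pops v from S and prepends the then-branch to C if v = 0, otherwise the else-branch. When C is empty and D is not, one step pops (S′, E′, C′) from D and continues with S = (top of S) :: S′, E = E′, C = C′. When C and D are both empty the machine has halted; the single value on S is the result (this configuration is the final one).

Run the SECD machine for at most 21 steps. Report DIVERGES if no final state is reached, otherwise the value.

Answer: -1

Derivation:
[0] <S=∅, E=∅, C=[((if0 6 then -3 else 2) - ((λq. q) 3))], D=∅>
[1] <S=∅, E=∅, C=[(if0 6 then -3 else 2) :: ((λq. q) 3) :: PRIM2(sub)], D=∅>
[2] <S=∅, E=∅, C=[6 :: SEL :: ((λq. q) 3) :: PRIM2(sub)], D=∅>
[3] <S=[6], E=∅, C=[SEL :: ((λq. q) 3) :: PRIM2(sub)], D=∅>
[4] <S=∅, E=∅, C=[2 :: ((λq. q) 3) :: PRIM2(sub)], D=∅>
[5] <S=[2], E=∅, C=[((λq. q) 3) :: PRIM2(sub)], D=∅>
[6] <S=[2], E=∅, C=[3 :: (λq. q) :: AP :: PRIM2(sub)], D=∅>
[7] <S=[3 :: 2], E=∅, C=[(λq. q) :: AP :: PRIM2(sub)], D=∅>
[8] <S=[clo(λq. q, ∅) :: 3 :: 2], E=∅, C=[AP :: PRIM2(sub)], D=∅>
[9] <S=∅, E={q↦3}, C=[q], D=[([2], ∅, [PRIM2(sub)])]>
[10] <S=[3], E={q↦3}, C=∅, D=[([2], ∅, [PRIM2(sub)])]>
[11] <S=[3 :: 2], E=∅, C=[PRIM2(sub)], D=∅>
[12] <S=[-1], E=∅, C=∅, D=∅>
→ final value -1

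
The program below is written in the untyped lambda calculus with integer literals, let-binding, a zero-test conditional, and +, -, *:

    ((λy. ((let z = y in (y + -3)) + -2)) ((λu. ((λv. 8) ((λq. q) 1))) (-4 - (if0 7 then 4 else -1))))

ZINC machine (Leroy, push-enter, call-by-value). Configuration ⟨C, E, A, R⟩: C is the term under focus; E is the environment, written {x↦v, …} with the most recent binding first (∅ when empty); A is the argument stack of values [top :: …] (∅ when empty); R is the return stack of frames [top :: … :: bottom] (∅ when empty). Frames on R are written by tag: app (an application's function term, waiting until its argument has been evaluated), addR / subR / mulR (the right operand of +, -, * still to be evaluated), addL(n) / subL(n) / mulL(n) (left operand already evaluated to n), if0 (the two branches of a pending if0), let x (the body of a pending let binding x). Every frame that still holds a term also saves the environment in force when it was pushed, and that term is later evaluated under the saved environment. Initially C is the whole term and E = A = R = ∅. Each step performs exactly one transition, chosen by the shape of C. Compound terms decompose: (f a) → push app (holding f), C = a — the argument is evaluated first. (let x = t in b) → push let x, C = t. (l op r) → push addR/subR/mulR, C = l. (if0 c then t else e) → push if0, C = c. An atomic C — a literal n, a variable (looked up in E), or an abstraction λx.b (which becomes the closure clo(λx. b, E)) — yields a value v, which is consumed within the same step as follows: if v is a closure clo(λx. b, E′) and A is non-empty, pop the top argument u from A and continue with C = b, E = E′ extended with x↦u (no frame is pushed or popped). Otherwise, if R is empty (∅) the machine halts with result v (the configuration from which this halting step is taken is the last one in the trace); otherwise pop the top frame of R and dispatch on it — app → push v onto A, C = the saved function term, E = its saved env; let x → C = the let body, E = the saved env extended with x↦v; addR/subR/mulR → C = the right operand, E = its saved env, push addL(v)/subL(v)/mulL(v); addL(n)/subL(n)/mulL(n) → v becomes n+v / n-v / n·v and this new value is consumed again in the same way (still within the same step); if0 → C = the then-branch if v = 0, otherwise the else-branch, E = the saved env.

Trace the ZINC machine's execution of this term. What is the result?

Answer: 3

Derivation:
t=0: <C=((λy. ((let z = y in (y + -3)) + -2)) ((λu. ((λv. 8) ((λq. q) 1))) (-4 - (if0 7 then 4 else -1)))), E=∅, A=∅, R=∅>
t=1: <C=((λu. ((λv. 8) ((λq. q) 1))) (-4 - (if0 7 then 4 else -1))), E=∅, A=∅, R=[app]>
t=2: <C=(-4 - (if0 7 then 4 else -1)), E=∅, A=∅, R=[app :: app]>
t=3: <C=-4, E=∅, A=∅, R=[subR :: app :: app]>
t=4: <C=(if0 7 then 4 else -1), E=∅, A=∅, R=[subL(-4) :: app :: app]>
t=5: <C=7, E=∅, A=∅, R=[if0 :: subL(-4) :: app :: app]>
t=6: <C=-1, E=∅, A=∅, R=[subL(-4) :: app :: app]>
t=7: <C=(λu. ((λv. 8) ((λq. q) 1))), E=∅, A=[-3], R=[app]>
t=8: <C=((λv. 8) ((λq. q) 1)), E={u↦-3}, A=∅, R=[app]>
t=9: <C=((λq. q) 1), E={u↦-3}, A=∅, R=[app :: app]>
t=10: <C=1, E={u↦-3}, A=∅, R=[app :: app :: app]>
t=11: <C=(λq. q), E={u↦-3}, A=[1], R=[app :: app]>
t=12: <C=q, E={q↦1, u↦-3}, A=∅, R=[app :: app]>
t=13: <C=(λv. 8), E={u↦-3}, A=[1], R=[app]>
t=14: <C=8, E={v↦1, u↦-3}, A=∅, R=[app]>
t=15: <C=(λy. ((let z = y in (y + -3)) + -2)), E=∅, A=[8], R=∅>
t=16: <C=((let z = y in (y + -3)) + -2), E={y↦8}, A=∅, R=∅>
t=17: <C=(let z = y in (y + -3)), E={y↦8}, A=∅, R=[addR]>
t=18: <C=y, E={y↦8}, A=∅, R=[let z :: addR]>
t=19: <C=(y + -3), E={z↦8, y↦8}, A=∅, R=[addR]>
t=20: <C=y, E={z↦8, y↦8}, A=∅, R=[addR :: addR]>
t=21: <C=-3, E={z↦8, y↦8}, A=∅, R=[addL(8) :: addR]>
t=22: <C=-2, E={y↦8}, A=∅, R=[addL(5)]>
→ final value 3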